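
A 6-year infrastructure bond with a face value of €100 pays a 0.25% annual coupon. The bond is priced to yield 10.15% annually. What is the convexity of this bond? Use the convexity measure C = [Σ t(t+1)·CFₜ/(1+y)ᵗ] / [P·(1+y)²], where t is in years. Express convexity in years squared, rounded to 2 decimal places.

34.22

With y = 0.1015:
  t   CF        PV=CF/(1+0.1015)^t    t·PV        t(t+1)·PV
  1         0.25         0.2270         0.2270           0.4539
  2         0.25         0.2060         0.4121           1.2363
  3         0.25         0.1871         0.5612           2.2447
  4         0.25         0.1698         0.6793           3.3965
  5         0.25         0.1542         0.7709           4.6253
  6       100.25        56.1277       336.7663       2,357.3641
  Σ                     57.0718       339.4167       2,369.3208
P = 57.0718.
Convexity = Σ t(t+1)·PV / [P·(1+y)²] = 2,369.3208 / (57.0718 × 1.213302) = 34.21632.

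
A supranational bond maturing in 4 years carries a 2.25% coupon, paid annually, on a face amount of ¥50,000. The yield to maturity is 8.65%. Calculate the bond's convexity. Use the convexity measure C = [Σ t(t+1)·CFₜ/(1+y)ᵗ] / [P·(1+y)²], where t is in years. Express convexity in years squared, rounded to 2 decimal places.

16.11

With y = 0.0865:
  t   CF        PV=CF/(1+0.0865)^t    t·PV        t(t+1)·PV
  1     1,125.00     1,035.4349     1,035.4349       2,070.8698
  2     1,125.00       953.0004     1,906.0007       5,718.0021
  3     1,125.00       877.1287     2,631.3862      10,525.5446
  4    51,125.00    36,687.1857   146,748.7429     733,743.7147
  Σ                 39,552.7497   152,321.5647     752,058.1312
P = 39,552.7497.
Convexity = Σ t(t+1)·PV / [P·(1+y)²] = 752,058.1312 / (39,552.7497 × 1.180482) = 16.10702.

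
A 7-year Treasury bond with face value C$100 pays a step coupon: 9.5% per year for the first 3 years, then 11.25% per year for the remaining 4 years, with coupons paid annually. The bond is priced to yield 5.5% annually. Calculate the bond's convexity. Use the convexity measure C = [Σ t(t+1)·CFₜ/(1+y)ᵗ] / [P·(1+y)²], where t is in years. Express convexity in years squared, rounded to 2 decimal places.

With y = 0.055:
  t   CF        PV=CF/(1+0.055)^t    t·PV        t(t+1)·PV
  1         9.50         9.0047         9.0047          18.0095
  2         9.50         8.5353        17.0706          51.2118
  3         9.50         8.0903        24.2710          97.0840
  4        11.25         9.0812        36.3248         181.6238
  5        11.25         8.6078        43.0388         258.2328
  6        11.25         8.1590        48.9541         342.6787
  7       111.25        76.4773       535.3414       4,282.7313
  Σ                    127.9557       714.0054       5,231.5718
P = 127.9557.
Convexity = Σ t(t+1)·PV / [P·(1+y)²] = 5,231.5718 / (127.9557 × 1.113025) = 36.73396.

36.73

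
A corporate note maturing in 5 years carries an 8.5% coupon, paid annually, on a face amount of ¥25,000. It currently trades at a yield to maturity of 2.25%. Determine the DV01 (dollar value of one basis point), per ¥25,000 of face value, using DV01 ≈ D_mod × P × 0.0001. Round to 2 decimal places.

¥13.81

Periodic yield y = 0.0225.
  t   CF        PV=CF/(1+0.0225)^t    t·PV
  1     2,125.00     2,078.2396     2,078.2396
  2     2,125.00     2,032.5082     4,065.0163
  3     2,125.00     1,987.7831     5,963.3492
  4     2,125.00     1,944.0421     7,776.1684
  5    27,125.00    24,269.0716   121,345.3581
  Σ                 32,311.6446   141,228.1317
P = 32,311.6446; D_Mac = 4.37081 yrs; D_mod = 4.27463 yrs.
DV01 ≈ 4.27463 × 32,311.6446 × 0.0001 = 13.812042.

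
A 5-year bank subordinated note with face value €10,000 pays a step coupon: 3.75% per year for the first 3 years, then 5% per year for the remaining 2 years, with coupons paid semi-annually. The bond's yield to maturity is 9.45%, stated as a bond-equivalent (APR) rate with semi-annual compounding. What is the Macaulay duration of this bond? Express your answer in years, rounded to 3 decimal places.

4.532 years

Periodic yield y = 0.04725. Discount each cash flow and weight by its period:
  t   CF        PV=CF/(1+0.04725)^t    t·PV
  1       187.50       179.0403       179.0403
  2       187.50       170.9624       341.9247
  3       187.50       163.2489       489.7466
  4       187.50       155.8834       623.5335
  5       187.50       148.8502       744.2510
  6       187.50       142.1344       852.8061
  7       250.00       180.9620     1,266.7341
  8       250.00       172.7973     1,382.3787
  9       250.00       165.0010     1,485.0094
  10   10,250.00     6,459.8164    64,598.1641
  Σ                  7,938.6963    71,963.5886
Price P = Σ PV = 7,938.6963.
Macaulay duration = Σ(t·PV) / P = 71,963.5886 / 7,938.6963 = 9.06491 half-year periods.
In years: 9.06491 / 2 = 4.53246 years.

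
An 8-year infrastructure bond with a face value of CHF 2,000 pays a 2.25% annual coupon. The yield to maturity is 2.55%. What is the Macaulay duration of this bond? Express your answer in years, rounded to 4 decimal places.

Periodic yield y = 0.0255. Discount each cash flow and weight by its year:
  t   CF        PV=CF/(1+0.0255)^t    t·PV
  1        45.00        43.8810        43.8810
  2        45.00        42.7899        85.5798
  3        45.00        41.7259       125.1776
  4        45.00        40.6883       162.7533
  5        45.00        39.6766       198.3829
  6        45.00        38.6900       232.1399
  7        45.00        37.7279       264.0954
  8     2,045.00     1,671.8911    13,375.1291
  Σ                  1,957.0707    14,487.1391
Price P = Σ PV = 1,957.0707.
Macaulay duration = Σ(t·PV) / P = 14,487.1391 / 1,957.0707 = 7.40246 years.

7.4025 years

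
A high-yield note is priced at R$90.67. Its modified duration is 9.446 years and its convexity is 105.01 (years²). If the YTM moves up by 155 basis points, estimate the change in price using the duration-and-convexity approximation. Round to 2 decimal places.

-R$12.13

Duration effect: -D_mod·Δy = -9.446 × (+0.0155) = -0.146413
Convexity effect: ½·C·(Δy)² = 0.5 × 105.01 × (0.0155)² = +0.01261432625
ΔP/P ≈ -0.146413 + 0.01261432625 = -0.13379867375
ΔP ≈ 90.67 × (-0.13379867375) = -12.1315257489125.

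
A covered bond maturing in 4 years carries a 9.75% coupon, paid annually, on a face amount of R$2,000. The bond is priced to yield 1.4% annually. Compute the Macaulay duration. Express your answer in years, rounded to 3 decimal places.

Periodic yield y = 0.014. Discount each cash flow and weight by its year:
  t   CF        PV=CF/(1+0.014)^t    t·PV
  1       195.00       192.3077       192.3077
  2       195.00       189.6526       379.3051
  3       195.00       187.0341       561.1022
  4     2,195.00     2,076.2646     8,305.0585
  Σ                  2,645.2590     9,437.7735
Price P = Σ PV = 2,645.2590.
Macaulay duration = Σ(t·PV) / P = 9,437.7735 / 2,645.2590 = 3.56781 years.

3.568 years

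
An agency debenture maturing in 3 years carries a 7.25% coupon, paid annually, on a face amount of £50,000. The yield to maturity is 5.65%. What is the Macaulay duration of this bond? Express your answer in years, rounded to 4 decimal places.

Periodic yield y = 0.0565. Discount each cash flow and weight by its year:
  t   CF        PV=CF/(1+0.0565)^t    t·PV
  1     3,625.00     3,431.1406     3,431.1406
  2     3,625.00     3,247.6484     6,495.2968
  3    53,625.00    45,473.5439   136,420.6316
  Σ                 52,152.3328   146,347.0690
Price P = Σ PV = 52,152.3328.
Macaulay duration = Σ(t·PV) / P = 146,347.0690 / 52,152.3328 = 2.80615 years.

2.8061 years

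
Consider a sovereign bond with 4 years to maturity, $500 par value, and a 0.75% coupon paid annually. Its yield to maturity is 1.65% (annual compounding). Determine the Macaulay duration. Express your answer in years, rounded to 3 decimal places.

Periodic yield y = 0.0165. Discount each cash flow and weight by its year:
  t   CF        PV=CF/(1+0.0165)^t    t·PV
  1         3.75         3.6891         3.6891
  2         3.75         3.6292         7.2585
  3         3.75         3.5703        10.7110
  4       503.75       471.8300     1,887.3199
  Σ                    482.7187     1,908.9785
Price P = Σ PV = 482.7187.
Macaulay duration = Σ(t·PV) / P = 1,908.9785 / 482.7187 = 3.95464 years.

3.955 years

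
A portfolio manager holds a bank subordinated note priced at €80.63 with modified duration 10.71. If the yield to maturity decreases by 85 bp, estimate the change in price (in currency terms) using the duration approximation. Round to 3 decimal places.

Duration approximation: ΔP/P ≈ -D_mod · Δy = -10.71 × (-0.0085) = +0.091035.
ΔP ≈ 80.63 × (+0.091035) = +7.34015205.

+€7.340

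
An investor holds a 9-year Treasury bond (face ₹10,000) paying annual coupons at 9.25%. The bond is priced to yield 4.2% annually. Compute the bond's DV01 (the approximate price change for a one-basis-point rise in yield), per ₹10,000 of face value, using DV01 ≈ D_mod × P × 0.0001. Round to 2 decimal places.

₹9.06

Periodic yield y = 0.042.
  t   CF        PV=CF/(1+0.042)^t    t·PV
  1       925.00       887.7159       887.7159
  2       925.00       851.9347     1,703.8693
  3       925.00       817.5957     2,452.7870
  4       925.00       784.6407     3,138.5630
  5       925.00       753.0142     3,765.0708
  6       925.00       722.6623     4,335.9740
  7       925.00       693.5339     4,854.7374
  8       925.00       665.5796     5,324.6365
  9    10,925.00     7,544.1788    67,897.6095
  Σ                 13,720.8558    94,360.9634
P = 13,720.8558; D_Mac = 6.87719 yrs; D_mod = 6.59999 yrs.
DV01 ≈ 6.59999 × 13,720.8558 × 0.0001 = 9.055755.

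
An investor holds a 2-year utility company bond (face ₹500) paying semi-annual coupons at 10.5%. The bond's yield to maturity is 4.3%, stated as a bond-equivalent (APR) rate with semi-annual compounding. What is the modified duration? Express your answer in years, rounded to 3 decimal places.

1.825 years

Periodic yield y = 0.0215. First find Macaulay duration:
  t   CF        PV=CF/(1+0.0215)^t    t·PV
  1        26.25        25.6975        25.6975
  2        26.25        25.1566        50.3133
  3        26.25        24.6272        73.8815
  4       526.25       483.3243     1,933.2972
  Σ                    558.8056     2,083.1894
P = 558.8056; Macaulay duration = 2,083.1894 / 558.8056 = 3.72793 half-year periods = 1.86397 years.
Modified duration = D_Mac / (1 + y) = 1.86397 / 1.0215 = 1.82473 years.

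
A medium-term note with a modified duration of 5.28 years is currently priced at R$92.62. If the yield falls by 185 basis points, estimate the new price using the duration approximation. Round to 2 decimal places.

R$101.67

Duration approximation: ΔP/P ≈ -D_mod · Δy = -5.28 × (-0.0185) = +0.097680.
New price ≈ 92.62 × (1 + 0.097680) = 101.6671216.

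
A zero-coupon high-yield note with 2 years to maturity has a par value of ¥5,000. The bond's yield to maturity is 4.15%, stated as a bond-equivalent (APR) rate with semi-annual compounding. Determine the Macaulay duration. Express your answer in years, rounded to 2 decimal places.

A zero-coupon bond has a single cash flow at maturity, so its Macaulay duration equals its maturity: 2 years.
(Equivalently: 4 semi-annual periods ÷ 2 = 2 years.)

2.00 years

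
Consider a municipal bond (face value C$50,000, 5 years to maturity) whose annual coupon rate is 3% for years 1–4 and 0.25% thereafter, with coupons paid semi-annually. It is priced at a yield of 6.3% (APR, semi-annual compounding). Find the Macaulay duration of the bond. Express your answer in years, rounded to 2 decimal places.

4.65 years

Periodic yield y = 0.0315. Discount each cash flow and weight by its period:
  t   CF        PV=CF/(1+0.0315)^t    t·PV
  1       750.00       727.0965       727.0965
  2       750.00       704.8924     1,409.7847
  3       750.00       683.3663     2,050.0989
  4       750.00       662.4976     2,649.9906
  5       750.00       642.2663     3,211.3313
  6       750.00       622.6527     3,735.9161
  7       750.00       603.6381     4,225.4666
  8       750.00       585.2042     4,681.6333
  9        62.50        47.2778       425.4999
  10   50,062.50    36,713.0284   367,130.2841
  Σ                 41,991.9201   390,247.1019
Price P = Σ PV = 41,991.9201.
Macaulay duration = Σ(t·PV) / P = 390,247.1019 / 41,991.9201 = 9.29339 half-year periods.
In years: 9.29339 / 2 = 4.64669 years.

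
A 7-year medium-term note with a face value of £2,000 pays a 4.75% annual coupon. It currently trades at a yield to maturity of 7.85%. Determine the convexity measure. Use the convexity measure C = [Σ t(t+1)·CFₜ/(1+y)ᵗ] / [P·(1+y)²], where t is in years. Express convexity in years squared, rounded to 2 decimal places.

39.30

With y = 0.0785:
  t   CF        PV=CF/(1+0.0785)^t    t·PV        t(t+1)·PV
  1        95.00        88.0853        88.0853         176.1706
  2        95.00        81.6739       163.3478         490.0434
  3        95.00        75.7292       227.1875         908.7500
  4        95.00        70.2171       280.8685       1,404.3424
  5        95.00        65.1063       325.5314       1,953.1883
  6        95.00        60.3674       362.2046       2,535.4322
  7     2,095.00     1,234.3632     8,640.5427      69,124.3417
  Σ                  1,675.5424    10,087.7678      76,592.2685
P = 1,675.5424.
Convexity = Σ t(t+1)·PV / [P·(1+y)²] = 76,592.2685 / (1,675.5424 × 1.163162) = 39.29970.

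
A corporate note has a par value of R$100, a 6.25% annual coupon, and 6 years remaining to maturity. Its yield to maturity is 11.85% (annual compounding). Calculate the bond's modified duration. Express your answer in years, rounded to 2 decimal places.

4.52 years

Periodic yield y = 0.1185. First find Macaulay duration:
  t   CF        PV=CF/(1+0.1185)^t    t·PV
  1         6.25         5.5878         5.5878
  2         6.25         4.9958         9.9917
  3         6.25         4.4665        13.3996
  4         6.25         3.9933        15.9734
  5         6.25         3.5703        17.8513
  6       106.25        54.2642       325.5849
  Σ                     76.8780       388.3887
P = 76.8780; Macaulay duration = 388.3887 / 76.8780 = 5.05202 years.
Modified duration = D_Mac / (1 + y) = 5.05202 / 1.1185 = 4.51678 years.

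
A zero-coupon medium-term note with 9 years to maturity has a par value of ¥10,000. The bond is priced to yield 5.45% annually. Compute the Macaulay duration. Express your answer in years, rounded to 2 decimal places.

A zero-coupon bond has a single cash flow at maturity, so its Macaulay duration equals its maturity: 9 years.

9.00 years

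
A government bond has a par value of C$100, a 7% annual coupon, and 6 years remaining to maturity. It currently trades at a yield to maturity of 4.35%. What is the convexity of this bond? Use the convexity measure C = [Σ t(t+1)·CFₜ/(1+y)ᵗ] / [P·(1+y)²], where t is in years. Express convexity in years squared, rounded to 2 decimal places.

With y = 0.0435:
  t   CF        PV=CF/(1+0.0435)^t    t·PV        t(t+1)·PV
  1         7.00         6.7082         6.7082          13.4164
  2         7.00         6.4286        12.8571          38.5713
  3         7.00         6.1606        18.4817          73.9268
  4         7.00         5.9038        23.6150         118.0751
  5         7.00         5.6576        28.2882         169.7294
  6       107.00        82.8761       497.2563       3,480.7942
  Σ                    113.7348       587.2066       3,894.5132
P = 113.7348.
Convexity = Σ t(t+1)·PV / [P·(1+y)²] = 3,894.5132 / (113.7348 × 1.088892) = 31.44670.

31.45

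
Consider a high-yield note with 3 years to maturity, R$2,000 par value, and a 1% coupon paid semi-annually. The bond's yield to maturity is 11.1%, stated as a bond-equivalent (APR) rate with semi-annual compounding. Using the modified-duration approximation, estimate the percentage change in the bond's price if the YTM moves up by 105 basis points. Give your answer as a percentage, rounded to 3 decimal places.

-2.940%

Periodic yield y = 0.0555. Modified duration first:
  t   CF        PV=CF/(1+0.0555)^t    t·PV
  1        10.00         9.4742         9.4742
  2        10.00         8.9760        17.9520
  3        10.00         8.5040        25.5121
  4        10.00         8.0569        32.2275
  5        10.00         7.6332        38.1662
  6     2,010.00     1,453.6057     8,721.6345
  Σ                  1,496.2501     8,844.9665
P = 1,496.2501; D_Mac = 5.91142 half-year periods = 2.95571 yrs; D_mod = 2.95571/(1+0.0555) = 2.80029 yrs.
ΔP/P ≈ -D_mod · Δy = -2.80029 × (+0.0105) = -0.029403 = -2.9403%.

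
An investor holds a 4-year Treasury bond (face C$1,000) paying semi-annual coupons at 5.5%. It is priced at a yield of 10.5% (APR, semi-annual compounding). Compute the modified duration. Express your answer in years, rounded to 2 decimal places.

3.43 years

Periodic yield y = 0.0525. First find Macaulay duration:
  t   CF        PV=CF/(1+0.0525)^t    t·PV
  1        27.50        26.1283        26.1283
  2        27.50        24.8250        49.6499
  3        27.50        23.5867        70.7600
  4        27.50        22.4101        89.6405
  5        27.50        21.2923       106.4614
  6        27.50        20.2302       121.3812
  7        27.50        19.2211       134.5476
  8     1,027.50       682.3465     5,458.7723
  Σ                    840.0401     6,057.3412
P = 840.0401; Macaulay duration = 6,057.3412 / 840.0401 = 7.21078 half-year periods = 3.60539 years.
Modified duration = D_Mac / (1 + y) = 3.60539 / 1.0525 = 3.42555 years.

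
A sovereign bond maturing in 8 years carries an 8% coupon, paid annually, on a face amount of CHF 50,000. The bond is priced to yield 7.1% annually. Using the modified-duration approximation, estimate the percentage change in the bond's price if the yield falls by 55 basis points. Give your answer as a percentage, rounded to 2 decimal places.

+3.21%

Periodic yield y = 0.071. Modified duration first:
  t   CF        PV=CF/(1+0.071)^t    t·PV
  1     4,000.00     3,734.8273     3,734.8273
  2     4,000.00     3,487.2337     6,974.4673
  3     4,000.00     3,256.0539     9,768.1616
  4     4,000.00     3,040.1997    12,160.7987
  5     4,000.00     2,838.6552    14,193.2758
  6     4,000.00     2,650.4717    15,902.8300
  7     4,000.00     2,474.7635    17,323.3442
  8    54,000.00    31,194.4974   249,555.9794
  Σ                 52,676.7022   329,613.6843
P = 52,676.7022; D_Mac = 6.25730 yrs; D_mod = 6.25730/(1+0.071) = 5.84248 yrs.
ΔP/P ≈ -D_mod · Δy = -5.84248 × (-0.0055) = +0.032134 = +3.2134%.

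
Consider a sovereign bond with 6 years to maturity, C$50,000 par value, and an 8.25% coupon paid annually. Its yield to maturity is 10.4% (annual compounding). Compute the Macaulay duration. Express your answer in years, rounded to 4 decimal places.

Periodic yield y = 0.104. Discount each cash flow and weight by its year:
  t   CF        PV=CF/(1+0.104)^t    t·PV
  1     4,125.00     3,736.4130     3,736.4130
  2     4,125.00     3,384.4321     6,768.8642
  3     4,125.00     3,065.6088     9,196.8264
  4     4,125.00     2,776.8196    11,107.2782
  5     4,125.00     2,515.2351    12,576.1755
  6    54,125.00    29,893.9614   179,363.7682
  Σ                 45,372.4700   222,749.3256
Price P = Σ PV = 45,372.4700.
Macaulay duration = Σ(t·PV) / P = 222,749.3256 / 45,372.4700 = 4.90935 years.

4.9093 years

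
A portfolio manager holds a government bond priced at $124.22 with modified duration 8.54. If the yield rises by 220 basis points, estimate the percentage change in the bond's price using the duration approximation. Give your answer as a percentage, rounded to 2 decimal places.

-18.79%

Duration approximation: ΔP/P ≈ -D_mod · Δy = -8.54 × (+0.022) = -0.187880.
As a percentage: -18.7880%.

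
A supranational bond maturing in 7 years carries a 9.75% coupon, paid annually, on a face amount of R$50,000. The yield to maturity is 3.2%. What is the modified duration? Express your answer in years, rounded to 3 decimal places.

5.483 years

Periodic yield y = 0.032. First find Macaulay duration:
  t   CF        PV=CF/(1+0.032)^t    t·PV
  1     4,875.00     4,723.8372     4,723.8372
  2     4,875.00     4,577.3616     9,154.7233
  3     4,875.00     4,435.4279    13,306.2838
  4     4,875.00     4,297.8953    17,191.5812
  5     4,875.00     4,164.6272    20,823.1361
  6     4,875.00     4,035.4915    24,212.9490
  7    54,875.00    44,016.6161   308,116.3129
  Σ                 70,251.2569   397,528.8235
P = 70,251.2569; Macaulay duration = 397,528.8235 / 70,251.2569 = 5.65867 years.
Modified duration = D_Mac / (1 + y) = 5.65867 / 1.032 = 5.48321 years.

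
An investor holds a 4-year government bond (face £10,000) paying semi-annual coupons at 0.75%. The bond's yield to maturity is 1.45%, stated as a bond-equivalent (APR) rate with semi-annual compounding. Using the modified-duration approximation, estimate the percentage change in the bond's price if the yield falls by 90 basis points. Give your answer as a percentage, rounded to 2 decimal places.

+3.53%

Periodic yield y = 0.00725. Modified duration first:
  t   CF        PV=CF/(1+0.00725)^t    t·PV
  1        37.50        37.2301        37.2301
  2        37.50        36.9621        73.9242
  3        37.50        36.6961       110.0882
  4        37.50        36.4319       145.7277
  5        37.50        36.1697       180.8485
  6        37.50        35.9094       215.4561
  7        37.50        35.6509       249.5562
  8    10,037.50     9,473.8684    75,790.9476
  Σ                  9,728.9186    76,803.7786
P = 9,728.9186; D_Mac = 7.89438 half-year periods = 3.94719 yrs; D_mod = 3.94719/(1+0.00725) = 3.91878 yrs.
ΔP/P ≈ -D_mod · Δy = -3.91878 × (-0.009) = +0.035269 = +3.5269%.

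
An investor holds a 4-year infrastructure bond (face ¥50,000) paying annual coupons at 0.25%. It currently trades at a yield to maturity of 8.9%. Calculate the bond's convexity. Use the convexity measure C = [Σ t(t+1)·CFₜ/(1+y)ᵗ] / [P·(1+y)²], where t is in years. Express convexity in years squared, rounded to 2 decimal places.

16.76

With y = 0.089:
  t   CF        PV=CF/(1+0.089)^t    t·PV        t(t+1)·PV
  1       125.00       114.7842       114.7842         229.5684
  2       125.00       105.4033       210.8066         632.4199
  3       125.00        96.7891       290.3672       1,161.4690
  4    50,125.00    35,640.4244   142,561.6975     712,808.4875
  Σ                 35,957.4010   143,177.6556     714,831.9448
P = 35,957.4010.
Convexity = Σ t(t+1)·PV / [P·(1+y)²] = 714,831.9448 / (35,957.4010 × 1.185921) = 16.76331.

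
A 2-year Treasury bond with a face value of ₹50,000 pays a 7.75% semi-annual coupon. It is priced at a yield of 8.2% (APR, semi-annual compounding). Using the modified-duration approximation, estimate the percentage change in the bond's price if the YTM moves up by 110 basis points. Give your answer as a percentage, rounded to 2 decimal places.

Periodic yield y = 0.041. Modified duration first:
  t   CF        PV=CF/(1+0.041)^t    t·PV
  1     1,937.50     1,861.1912     1,861.1912
  2     1,937.50     1,787.8878     3,575.7755
  3     1,937.50     1,717.4714     5,152.4143
  4    51,937.50    44,226.0470   176,904.1880
  Σ                 49,592.5974   187,493.5690
P = 49,592.5974; D_Mac = 3.78068 half-year periods = 1.89034 yrs; D_mod = 1.89034/(1+0.041) = 1.81589 yrs.
ΔP/P ≈ -D_mod · Δy = -1.81589 × (+0.011) = -0.019975 = -1.9975%.

-2.00%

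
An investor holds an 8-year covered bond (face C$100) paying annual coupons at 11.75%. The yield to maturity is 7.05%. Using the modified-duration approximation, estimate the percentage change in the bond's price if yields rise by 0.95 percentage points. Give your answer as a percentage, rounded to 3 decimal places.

Periodic yield y = 0.0705. Modified duration first:
  t   CF        PV=CF/(1+0.0705)^t    t·PV
  1        11.75        10.9762        10.9762
  2        11.75        10.2533        20.5066
  3        11.75         9.5781        28.7342
  4        11.75         8.9473        35.7891
  5        11.75         8.3580        41.7902
  6        11.75         7.8076        46.8456
  7        11.75         7.2934        51.0539
  8       111.75        64.7969       518.3751
  Σ                    128.0108       754.0710
P = 128.0108; D_Mac = 5.89068 yrs; D_mod = 5.89068/(1+0.0705) = 5.50274 yrs.
ΔP/P ≈ -D_mod · Δy = -5.50274 × (+0.0095) = -0.052276 = -5.2276%.

-5.228%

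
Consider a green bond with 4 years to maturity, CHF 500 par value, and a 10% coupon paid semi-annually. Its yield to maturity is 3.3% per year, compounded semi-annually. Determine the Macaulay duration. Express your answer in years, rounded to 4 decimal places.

Periodic yield y = 0.0165. Discount each cash flow and weight by its period:
  t   CF        PV=CF/(1+0.0165)^t    t·PV
  1        25.00        24.5942        24.5942
  2        25.00        24.1950        48.3900
  3        25.00        23.8022        71.4067
  4        25.00        23.4159        93.6635
  5        25.00        23.0358       115.1789
  6        25.00        22.6619       135.9712
  7        25.00        22.2940       156.0581
  8       525.00       460.5749     3,684.5990
  Σ                    624.5738     4,329.8616
Price P = Σ PV = 624.5738.
Macaulay duration = Σ(t·PV) / P = 4,329.8616 / 624.5738 = 6.93251 half-year periods.
In years: 6.93251 / 2 = 3.46625 years.

3.4663 years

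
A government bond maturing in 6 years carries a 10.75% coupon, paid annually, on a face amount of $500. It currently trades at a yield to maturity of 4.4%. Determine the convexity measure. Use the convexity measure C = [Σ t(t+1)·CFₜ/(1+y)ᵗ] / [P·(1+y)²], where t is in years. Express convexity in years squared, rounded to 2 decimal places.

29.19

With y = 0.044:
  t   CF        PV=CF/(1+0.044)^t    t·PV        t(t+1)·PV
  1        53.75        51.4847        51.4847         102.9693
  2        53.75        49.3148        98.6296         295.8889
  3        53.75        47.2364       141.7093         566.8370
  4        53.75        45.2456       180.9825         904.9123
  5        53.75        43.3387       216.6935       1,300.1613
  6       553.75       427.6719     2,566.0316      17,962.2211
  Σ                    664.2922     3,255.5312      21,132.9899
P = 664.2922.
Convexity = Σ t(t+1)·PV / [P·(1+y)²] = 21,132.9899 / (664.2922 × 1.089936) = 29.18776.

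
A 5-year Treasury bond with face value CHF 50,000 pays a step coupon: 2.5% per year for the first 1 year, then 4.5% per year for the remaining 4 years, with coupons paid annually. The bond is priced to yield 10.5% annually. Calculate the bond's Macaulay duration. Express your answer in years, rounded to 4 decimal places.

4.6066 years

Periodic yield y = 0.105. Discount each cash flow and weight by its year:
  t   CF        PV=CF/(1+0.105)^t    t·PV
  1     1,250.00     1,131.2217     1,131.2217
  2     2,250.00     1,842.7141     3,685.4282
  3     2,250.00     1,667.6146     5,002.8437
  4     2,250.00     1,509.1535     6,036.6139
  5    52,250.00    31,715.7441   158,578.7204
  Σ                 37,866.4480   174,434.8279
Price P = Σ PV = 37,866.4480.
Macaulay duration = Σ(t·PV) / P = 174,434.8279 / 37,866.4480 = 4.60658 years.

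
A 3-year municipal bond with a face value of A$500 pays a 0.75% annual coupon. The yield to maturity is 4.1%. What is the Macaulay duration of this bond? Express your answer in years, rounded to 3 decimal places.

Periodic yield y = 0.041. Discount each cash flow and weight by its year:
  t   CF        PV=CF/(1+0.041)^t    t·PV
  1         3.75         3.6023         3.6023
  2         3.75         3.4604         6.9209
  3       503.75       446.5426     1,339.6277
  Σ                    453.6053     1,350.1509
Price P = Σ PV = 453.6053.
Macaulay duration = Σ(t·PV) / P = 1,350.1509 / 453.6053 = 2.97649 years.

2.976 years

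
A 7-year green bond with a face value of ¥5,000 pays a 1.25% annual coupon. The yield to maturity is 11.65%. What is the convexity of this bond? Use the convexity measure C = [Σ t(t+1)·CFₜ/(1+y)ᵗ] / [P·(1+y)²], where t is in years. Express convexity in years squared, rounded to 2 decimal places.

With y = 0.1165:
  t   CF        PV=CF/(1+0.1165)^t    t·PV        t(t+1)·PV
  1        62.50        55.9785        55.9785         111.9570
  2        62.50        50.1375       100.2750         300.8249
  3        62.50        44.9059       134.7178         538.8713
  4        62.50        40.2203       160.8811         804.4056
  5        62.50        36.0235       180.1177       1,080.7062
  6        62.50        32.2647       193.5882       1,355.1175
  7     5,062.50     2,340.7441    16,385.2090     131,081.6717
  Σ                  2,600.2746    17,210.7673     135,273.5543
P = 2,600.2746.
Convexity = Σ t(t+1)·PV / [P·(1+y)²] = 135,273.5543 / (2,600.2746 × 1.246572) = 41.73268.

41.73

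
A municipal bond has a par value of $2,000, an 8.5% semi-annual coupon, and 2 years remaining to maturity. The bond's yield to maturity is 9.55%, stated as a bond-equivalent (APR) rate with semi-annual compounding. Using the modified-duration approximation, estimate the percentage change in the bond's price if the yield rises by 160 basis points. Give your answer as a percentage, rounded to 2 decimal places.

Periodic yield y = 0.04775. Modified duration first:
  t   CF        PV=CF/(1+0.04775)^t    t·PV
  1        85.00        81.1262        81.1262
  2        85.00        77.4290       154.8580
  3        85.00        73.9003       221.7008
  4     2,085.00     1,730.1166     6,920.4665
  Σ                  1,962.5721     7,378.1515
P = 1,962.5721; D_Mac = 3.75943 half-year periods = 1.87971 yrs; D_mod = 1.87971/(1+0.04775) = 1.79405 yrs.
ΔP/P ≈ -D_mod · Δy = -1.79405 × (+0.016) = -0.028705 = -2.8705%.

-2.87%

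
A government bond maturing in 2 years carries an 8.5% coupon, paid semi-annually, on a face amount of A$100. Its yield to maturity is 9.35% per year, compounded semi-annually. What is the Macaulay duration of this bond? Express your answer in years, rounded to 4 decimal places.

Periodic yield y = 0.04675. Discount each cash flow and weight by its period:
  t   CF        PV=CF/(1+0.04675)^t    t·PV
  1         4.25         4.0602         4.0602
  2         4.25         3.8789         7.7577
  3         4.25         3.7056        11.1168
  4       104.25        86.8369       347.3475
  Σ                     98.4815       370.2822
Price P = Σ PV = 98.4815.
Macaulay duration = Σ(t·PV) / P = 370.2822 / 98.4815 = 3.75992 half-year periods.
In years: 3.75992 / 2 = 1.87996 years.

1.8800 years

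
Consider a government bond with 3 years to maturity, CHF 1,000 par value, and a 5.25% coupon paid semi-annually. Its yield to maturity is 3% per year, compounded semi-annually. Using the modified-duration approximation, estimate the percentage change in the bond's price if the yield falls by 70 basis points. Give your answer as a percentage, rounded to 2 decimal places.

+1.95%

Periodic yield y = 0.015. Modified duration first:
  t   CF        PV=CF/(1+0.015)^t    t·PV
  1        26.25        25.8621        25.8621
  2        26.25        25.4799        50.9597
  3        26.25        25.1033        75.3100
  4        26.25        24.7323        98.9293
  5        26.25        24.3668       121.8342
  6     1,026.25       938.5489     5,631.2936
  Σ                  1,064.0934     6,004.1888
P = 1,064.0934; D_Mac = 5.64254 half-year periods = 2.82127 yrs; D_mod = 2.82127/(1+0.015) = 2.77958 yrs.
ΔP/P ≈ -D_mod · Δy = -2.77958 × (-0.007) = +0.019457 = +1.9457%.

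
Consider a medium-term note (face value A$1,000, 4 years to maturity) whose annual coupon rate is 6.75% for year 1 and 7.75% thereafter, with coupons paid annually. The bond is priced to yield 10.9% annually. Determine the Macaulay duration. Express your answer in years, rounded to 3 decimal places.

3.591 years

Periodic yield y = 0.109. Discount each cash flow and weight by its year:
  t   CF        PV=CF/(1+0.109)^t    t·PV
  1        67.50        60.8656        60.8656
  2        77.50        63.0142       126.0285
  3        77.50        56.8208       170.4623
  4     1,077.50       712.3462     2,849.3847
  Σ                    893.0468     3,206.7411
Price P = Σ PV = 893.0468.
Macaulay duration = Σ(t·PV) / P = 3,206.7411 / 893.0468 = 3.59079 years.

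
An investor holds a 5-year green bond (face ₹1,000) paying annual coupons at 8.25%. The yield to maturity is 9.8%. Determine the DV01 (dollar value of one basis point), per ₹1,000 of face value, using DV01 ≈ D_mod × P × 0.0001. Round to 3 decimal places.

Periodic yield y = 0.098.
  t   CF        PV=CF/(1+0.098)^t    t·PV
  1        82.50        75.1366        75.1366
  2        82.50        68.4304       136.8609
  3        82.50        62.3228       186.9684
  4        82.50        56.7603       227.0412
  5     1,082.50       678.2912     3,391.4562
  Σ                    940.9414     4,017.4632
P = 940.9414; D_Mac = 4.26962 yrs; D_mod = 3.88854 yrs.
DV01 ≈ 3.88854 × 940.9414 × 0.0001 = 0.365889.

₹0.366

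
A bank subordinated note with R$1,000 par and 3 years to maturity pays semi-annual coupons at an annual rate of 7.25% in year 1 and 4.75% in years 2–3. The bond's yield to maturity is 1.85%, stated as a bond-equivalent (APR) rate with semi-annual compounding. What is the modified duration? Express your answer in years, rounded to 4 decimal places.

Periodic yield y = 0.00925. First find Macaulay duration:
  t   CF        PV=CF/(1+0.00925)^t    t·PV
  1        36.25        35.9178        35.9178
  2        36.25        35.5886        71.1771
  3        23.75        23.1029        69.3088
  4        23.75        22.8912        91.5648
  5        23.75        22.6814       113.4070
  6     1,023.75       968.7269     5,812.3615
  Σ                  1,108.9088     6,193.7370
P = 1,108.9088; Macaulay duration = 6,193.7370 / 1,108.9088 = 5.58543 half-year periods = 2.79272 years.
Modified duration = D_Mac / (1 + y) = 2.79272 / 1.00925 = 2.76712 years.

2.7671 years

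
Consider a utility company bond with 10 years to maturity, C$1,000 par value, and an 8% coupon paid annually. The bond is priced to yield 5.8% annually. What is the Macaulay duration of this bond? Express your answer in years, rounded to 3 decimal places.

Periodic yield y = 0.058. Discount each cash flow and weight by its year:
  t   CF        PV=CF/(1+0.058)^t    t·PV
  1        80.00        75.6144        75.6144
  2        80.00        71.4692       142.9383
  3        80.00        67.5512       202.6536
  4        80.00        63.8480       255.3920
  5        80.00        60.3478       301.7391
  6        80.00        57.0395       342.2372
  7        80.00        53.9126       377.3882
  8        80.00        50.9571       407.6567
  9        80.00        48.1636       433.4724
  10    1,080.00       614.5639     6,145.6395
  Σ                  1,163.4673     8,684.7315
Price P = Σ PV = 1,163.4673.
Macaulay duration = Σ(t·PV) / P = 8,684.7315 / 1,163.4673 = 7.46453 years.

7.465 years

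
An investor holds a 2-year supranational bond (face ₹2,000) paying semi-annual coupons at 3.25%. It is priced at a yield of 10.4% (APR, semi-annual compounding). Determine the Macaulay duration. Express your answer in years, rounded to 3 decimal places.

1.949 years

Periodic yield y = 0.052. Discount each cash flow and weight by its period:
  t   CF        PV=CF/(1+0.052)^t    t·PV
  1        32.50        30.8935        30.8935
  2        32.50        29.3665        58.7330
  3        32.50        27.9149        83.7447
  4     2,032.50     1,659.4631     6,637.8523
  Σ                  1,747.6380     6,811.2235
Price P = Σ PV = 1,747.6380.
Macaulay duration = Σ(t·PV) / P = 6,811.2235 / 1,747.6380 = 3.89739 half-year periods.
In years: 3.89739 / 2 = 1.94869 years.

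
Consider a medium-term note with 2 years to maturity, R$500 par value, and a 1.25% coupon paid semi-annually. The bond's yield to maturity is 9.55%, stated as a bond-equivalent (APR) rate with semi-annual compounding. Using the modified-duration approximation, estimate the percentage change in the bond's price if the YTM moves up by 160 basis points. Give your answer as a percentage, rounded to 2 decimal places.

Periodic yield y = 0.04775. Modified duration first:
  t   CF        PV=CF/(1+0.04775)^t    t·PV
  1        3.125         2.9826         2.9826
  2        3.125         2.8467         5.6933
  3        3.125         2.7169         8.1508
  4      503.125       417.4892     1,669.9567
  Σ                    426.0353     1,686.7834
P = 426.0353; D_Mac = 3.95926 half-year periods = 1.97963 yrs; D_mod = 1.97963/(1+0.04775) = 1.88941 yrs.
ΔP/P ≈ -D_mod · Δy = -1.88941 × (+0.016) = -0.030231 = -3.0231%.

-3.02%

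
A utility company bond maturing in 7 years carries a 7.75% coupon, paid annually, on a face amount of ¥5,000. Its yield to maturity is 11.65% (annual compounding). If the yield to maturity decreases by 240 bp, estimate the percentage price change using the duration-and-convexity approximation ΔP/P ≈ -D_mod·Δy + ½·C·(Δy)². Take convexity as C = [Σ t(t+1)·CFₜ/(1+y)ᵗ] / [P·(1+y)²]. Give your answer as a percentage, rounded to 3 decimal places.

With y = 0.1165:
  t   CF        PV=CF/(1+0.1165)^t    t·PV        t(t+1)·PV
  1       387.50       347.0667       347.0667         694.1335
  2       387.50       310.8524       621.7048       1,865.1145
  3       387.50       278.4169       835.2506       3,341.0023
  4       387.50       249.3657       997.4630       4,987.3149
  5       387.50       223.3459     1,116.7297       6,700.3783
  6       387.50       200.0411     1,200.2469       8,401.7283
  7     5,387.50     2,491.0141    17,437.0989     139,496.7914
  Σ                  4,100.1030    22,555.5607     165,486.4632
P = 4,100.1030; D_Mac = 5.50122 yrs; D_mod = 4.92720 yrs; C = 32.37802.
Duration effect: -4.92720 × (-0.024) = +0.118253
Convexity effect: 0.5 × 32.37802 × (-0.024)² = +0.0093249
ΔP/P ≈ +0.118253 + 0.0093249 = +0.127578 = +12.7578%.

+12.758%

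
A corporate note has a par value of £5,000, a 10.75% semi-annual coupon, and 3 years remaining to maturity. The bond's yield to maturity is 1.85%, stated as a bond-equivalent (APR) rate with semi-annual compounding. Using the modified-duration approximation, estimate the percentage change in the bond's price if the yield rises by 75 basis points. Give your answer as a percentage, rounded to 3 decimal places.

-1.996%

Periodic yield y = 0.00925. Modified duration first:
  t   CF        PV=CF/(1+0.00925)^t    t·PV
  1       268.75       266.2868       266.2868
  2       268.75       263.8463       527.6925
  3       268.75       261.4281       784.2842
  4       268.75       259.0320     1,036.1281
  5       268.75       256.6579     1,283.2896
  6     5,268.75     4,985.5726    29,913.4355
  Σ                  6,292.8237    33,811.1168
P = 6,292.8237; D_Mac = 5.37296 half-year periods = 2.68648 yrs; D_mod = 2.68648/(1+0.00925) = 2.66186 yrs.
ΔP/P ≈ -D_mod · Δy = -2.66186 × (+0.0075) = -0.019964 = -1.9964%.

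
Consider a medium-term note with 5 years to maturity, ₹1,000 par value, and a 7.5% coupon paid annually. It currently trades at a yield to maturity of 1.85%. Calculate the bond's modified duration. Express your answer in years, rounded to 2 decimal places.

4.35 years

Periodic yield y = 0.0185. First find Macaulay duration:
  t   CF        PV=CF/(1+0.0185)^t    t·PV
  1        75.00        73.6377        73.6377
  2        75.00        72.3001       144.6003
  3        75.00        70.9869       212.9607
  4        75.00        69.6975       278.7900
  5     1,075.00       980.8516     4,904.2579
  Σ                  1,267.4738     5,614.2466
P = 1,267.4738; Macaulay duration = 5,614.2466 / 1,267.4738 = 4.42948 years.
Modified duration = D_Mac / (1 + y) = 4.42948 / 1.0185 = 4.34902 years.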